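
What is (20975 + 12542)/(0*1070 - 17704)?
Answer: -33517/17704 ≈ -1.8932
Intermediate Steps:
(20975 + 12542)/(0*1070 - 17704) = 33517/(0 - 17704) = 33517/(-17704) = 33517*(-1/17704) = -33517/17704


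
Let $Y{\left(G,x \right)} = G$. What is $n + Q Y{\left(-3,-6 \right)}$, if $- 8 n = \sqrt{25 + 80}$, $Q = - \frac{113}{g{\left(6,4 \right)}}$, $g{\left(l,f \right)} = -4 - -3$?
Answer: $-339 - \frac{\sqrt{105}}{8} \approx -340.28$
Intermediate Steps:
$g{\left(l,f \right)} = -1$ ($g{\left(l,f \right)} = -4 + 3 = -1$)
$Q = 113$ ($Q = - \frac{113}{-1} = \left(-113\right) \left(-1\right) = 113$)
$n = - \frac{\sqrt{105}}{8}$ ($n = - \frac{\sqrt{25 + 80}}{8} = - \frac{\sqrt{105}}{8} \approx -1.2809$)
$n + Q Y{\left(-3,-6 \right)} = - \frac{\sqrt{105}}{8} + 113 \left(-3\right) = - \frac{\sqrt{105}}{8} - 339 = -339 - \frac{\sqrt{105}}{8}$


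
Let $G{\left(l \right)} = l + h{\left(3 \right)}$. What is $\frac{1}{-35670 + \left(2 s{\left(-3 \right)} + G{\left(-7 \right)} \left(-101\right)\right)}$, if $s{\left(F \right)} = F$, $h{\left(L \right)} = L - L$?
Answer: $- \frac{1}{34969} \approx -2.8597 \cdot 10^{-5}$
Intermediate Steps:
$h{\left(L \right)} = 0$
$G{\left(l \right)} = l$ ($G{\left(l \right)} = l + 0 = l$)
$\frac{1}{-35670 + \left(2 s{\left(-3 \right)} + G{\left(-7 \right)} \left(-101\right)\right)} = \frac{1}{-35670 + \left(2 \left(-3\right) - -707\right)} = \frac{1}{-35670 + \left(-6 + 707\right)} = \frac{1}{-35670 + 701} = \frac{1}{-34969} = - \frac{1}{34969}$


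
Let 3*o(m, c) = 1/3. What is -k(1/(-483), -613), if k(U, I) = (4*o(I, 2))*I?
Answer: 2452/9 ≈ 272.44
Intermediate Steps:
o(m, c) = 1/9 (o(m, c) = (1/3)/3 = (1/3)*(1/3) = 1/9)
k(U, I) = 4*I/9 (k(U, I) = (4*(1/9))*I = 4*I/9)
-k(1/(-483), -613) = -4*(-613)/9 = -1*(-2452/9) = 2452/9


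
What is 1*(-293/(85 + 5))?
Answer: -293/90 ≈ -3.2556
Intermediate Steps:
1*(-293/(85 + 5)) = 1*(-293/90) = -293/90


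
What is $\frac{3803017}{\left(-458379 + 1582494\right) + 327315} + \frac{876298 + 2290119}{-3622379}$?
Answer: $\frac{9180136291133}{5257629551970} \approx 1.7461$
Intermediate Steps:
$\frac{3803017}{\left(-458379 + 1582494\right) + 327315} + \frac{876298 + 2290119}{-3622379} = \frac{3803017}{1124115 + 327315} + 3166417 \left(- \frac{1}{3622379}\right) = \frac{3803017}{1451430} - \frac{3166417}{3622379} = \frac{9180136291133}{5257629551970}$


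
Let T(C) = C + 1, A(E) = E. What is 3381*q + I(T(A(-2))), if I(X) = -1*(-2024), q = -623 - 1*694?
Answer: -4450753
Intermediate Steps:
T(C) = 1 + C
q = -1317 (q = -623 - 694 = -1317)
I(X) = 2024
3381*q + I(T(A(-2))) = 3381*(-1317) + 2024 = -4452777 + 2024 = -4450753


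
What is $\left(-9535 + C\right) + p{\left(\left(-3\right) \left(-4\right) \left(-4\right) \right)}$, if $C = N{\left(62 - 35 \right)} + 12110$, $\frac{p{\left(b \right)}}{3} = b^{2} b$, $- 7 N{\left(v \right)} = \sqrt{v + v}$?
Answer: $-329201 - \frac{3 \sqrt{6}}{7} \approx -3.292 \cdot 10^{5}$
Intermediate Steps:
$N{\left(v \right)} = - \frac{\sqrt{2} \sqrt{v}}{7}$ ($N{\left(v \right)} = - \frac{\sqrt{v + v}}{7} = - \frac{\sqrt{2 v}}{7} = - \frac{\sqrt{2} \sqrt{v}}{7}$)
$p{\left(b \right)} = 3 b^{3}$ ($p{\left(b \right)} = 3 b^{2} b = 3 b^{3}$)
$C = 12110 - \frac{3 \sqrt{6}}{7}$ ($C = - \frac{\sqrt{2} \sqrt{62 - 35}}{7} + 12110 = - \frac{\sqrt{2} \sqrt{27}}{7} + 12110 = - \frac{\sqrt{2} \cdot 3 \sqrt{3}}{7} + 12110 = - \frac{3 \sqrt{6}}{7} + 12110 = 12110 - \frac{3 \sqrt{6}}{7} \approx 12109.0$)
$\left(-9535 + C\right) + p{\left(\left(-3\right) \left(-4\right) \left(-4\right) \right)} = \left(-9535 + \left(12110 - \frac{3 \sqrt{6}}{7}\right)\right) + 3 \left(\left(-3\right) \left(-4\right) \left(-4\right)\right)^{3} = \left(2575 - \frac{3 \sqrt{6}}{7}\right) + 3 \left(12 \left(-4\right)\right)^{3} = \left(2575 - \frac{3 \sqrt{6}}{7}\right) + 3 \left(-48\right)^{3} = \left(2575 - \frac{3 \sqrt{6}}{7}\right) + 3 \left(-110592\right) = \left(2575 - \frac{3 \sqrt{6}}{7}\right) - 331776 = -329201 - \frac{3 \sqrt{6}}{7}$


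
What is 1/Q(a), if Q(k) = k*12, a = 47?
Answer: 1/564 ≈ 0.0017731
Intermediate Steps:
Q(k) = 12*k
1/Q(a) = 1/(12*47) = 1/564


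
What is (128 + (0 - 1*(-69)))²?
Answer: 38809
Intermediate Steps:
(128 + (0 - 1*(-69)))² = (128 + (0 + 69))² = (128 + 69)² = 197² = 38809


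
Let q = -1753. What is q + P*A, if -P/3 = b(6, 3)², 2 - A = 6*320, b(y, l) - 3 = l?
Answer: 205391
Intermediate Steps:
b(y, l) = 3 + l
A = -1918 (A = 2 - 6*320 = 2 - 1*1920 = 2 - 1920 = -1918)
P = -108 (P = -3*(3 + 3)² = -3*6² = -3*36 = -108)
q + P*A = -1753 - 108*(-1918) = -1753 + 207144 = 205391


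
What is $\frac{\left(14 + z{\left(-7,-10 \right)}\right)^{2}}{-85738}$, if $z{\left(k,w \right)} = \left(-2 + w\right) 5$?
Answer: $- \frac{1058}{42869} \approx -0.02468$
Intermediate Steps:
$z{\left(k,w \right)} = -10 + 5 w$
$\frac{\left(14 + z{\left(-7,-10 \right)}\right)^{2}}{-85738} = \frac{\left(14 + \left(-10 + 5 \left(-10\right)\right)\right)^{2}}{-85738} = \left(14 - 60\right)^{2} \left(- \frac{1}{85738}\right) = \left(-46\right)^{2} \left(- \frac{1}{85738}\right) = 2116 \left(- \frac{1}{85738}\right) = - \frac{1058}{42869}$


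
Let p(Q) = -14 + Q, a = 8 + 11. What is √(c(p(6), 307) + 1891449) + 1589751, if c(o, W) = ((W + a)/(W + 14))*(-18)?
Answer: 1589751 + √21654990309/107 ≈ 1.5911e+6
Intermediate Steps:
a = 19
c(o, W) = -18*(19 + W)/(14 + W) (c(o, W) = ((W + 19)/(W + 14))*(-18) = ((19 + W)/(14 + W))*(-18) = -18*(19 + W)/(14 + W))
√(c(p(6), 307) + 1891449) + 1589751 = √(18*(-19 - 1*307)/(14 + 307) + 1891449) + 1589751 = √(18*(-19 - 307)/321 + 1891449) + 1589751 = √(18*(1/321)*(-326) + 1891449) + 1589751 = √(-1956/107 + 1891449) + 1589751 = √(202383087/107) + 1589751 = √21654990309/107 + 1589751 = 1589751 + √21654990309/107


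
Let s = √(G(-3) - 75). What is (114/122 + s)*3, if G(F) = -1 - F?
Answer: 171/61 + 3*I*√73 ≈ 2.8033 + 25.632*I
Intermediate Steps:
s = I*√73 (s = √((-1 - 1*(-3)) - 75) = √((-1 + 3) - 75) = √(2 - 75) = √(-73) = I*√73 ≈ 8.544*I)
(114/122 + s)*3 = (114/122 + I*√73)*3 = (114*(1/122) + I*√73)*3 = (57/61 + I*√73)*3 = 171/61 + 3*I*√73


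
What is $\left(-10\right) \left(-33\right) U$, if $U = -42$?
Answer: $-13860$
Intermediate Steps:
$\left(-10\right) \left(-33\right) U = \left(-10\right) \left(-33\right) \left(-42\right) = 330 \left(-42\right) = -13860$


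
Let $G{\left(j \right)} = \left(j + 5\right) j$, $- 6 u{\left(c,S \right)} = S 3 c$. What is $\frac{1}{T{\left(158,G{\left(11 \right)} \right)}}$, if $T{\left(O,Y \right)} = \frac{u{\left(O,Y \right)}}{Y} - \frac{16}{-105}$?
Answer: $- \frac{105}{8279} \approx -0.012683$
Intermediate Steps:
$u{\left(c,S \right)} = - \frac{S c}{2}$ ($u{\left(c,S \right)} = - \frac{S 3 c}{6} = - \frac{3 S c}{6} = - \frac{S c}{2}$)
$G{\left(j \right)} = j \left(5 + j\right)$ ($G{\left(j \right)} = \left(5 + j\right) j = j \left(5 + j\right)$)
$T{\left(O,Y \right)} = \frac{16}{105} - \frac{O}{2}$ ($T{\left(O,Y \right)} = \frac{\left(- \frac{1}{2}\right) Y O}{Y} - \frac{16}{-105} = \frac{\left(- \frac{1}{2}\right) O Y}{Y} - - \frac{16}{105} = - \frac{O}{2} + \frac{16}{105} = \frac{16}{105} - \frac{O}{2}$)
$\frac{1}{T{\left(158,G{\left(11 \right)} \right)}} = \frac{1}{\frac{16}{105} - 79} = \frac{1}{- \frac{8279}{105}} = - \frac{105}{8279}$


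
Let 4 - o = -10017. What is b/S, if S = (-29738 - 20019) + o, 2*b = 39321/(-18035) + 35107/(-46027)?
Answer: 610745603/16492366103260 ≈ 3.7032e-5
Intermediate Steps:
o = 10021 (o = 4 - 1*(-10017) = 4 + 10017 = 10021)
b = -1221491206/830096945 (b = (39321/(-18035) + 35107/(-46027))/2 = (39321*(-1/18035) + 35107*(-1/46027))/2 = (-39321/18035 - 35107/46027)/2 = (1/2)*(-2442982412/830096945) = -1221491206/830096945 ≈ -1.4715)
S = -39736 (S = (-29738 - 20019) + 10021 = -49757 + 10021 = -39736)
b/S = -1221491206/830096945/(-39736) = -1221491206/830096945*(-1/39736) = 610745603/16492366103260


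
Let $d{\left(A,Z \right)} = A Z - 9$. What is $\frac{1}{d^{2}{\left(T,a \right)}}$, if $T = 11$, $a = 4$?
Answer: $\frac{1}{1225} \approx 0.00081633$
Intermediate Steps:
$d{\left(A,Z \right)} = -9 + A Z$
$\frac{1}{d^{2}{\left(T,a \right)}} = \frac{1}{\left(-9 + 11 \cdot 4\right)^{2}} = \frac{1}{\left(-9 + 44\right)^{2}} = \frac{1}{35^{2}} = \frac{1}{1225}$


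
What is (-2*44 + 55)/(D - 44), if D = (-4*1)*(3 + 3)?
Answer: 33/68 ≈ 0.48529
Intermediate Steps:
D = -24 (D = -4*6 = -24)
(-2*44 + 55)/(D - 44) = (-2*44 + 55)/(-24 - 44) = (-88 + 55)/(-68) = -1/68*(-33) = 33/68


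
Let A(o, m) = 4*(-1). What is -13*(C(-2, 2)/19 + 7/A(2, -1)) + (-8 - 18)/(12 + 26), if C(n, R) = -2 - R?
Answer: 1885/76 ≈ 24.803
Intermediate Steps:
A(o, m) = -4
-13*(C(-2, 2)/19 + 7/A(2, -1)) + (-8 - 18)/(12 + 26) = -13*((-2 - 1*2)/19 + 7/(-4)) + (-8 - 18)/(12 + 26) = -13*((-2 - 2)*(1/19) + 7*(-1/4)) - 26/38 = -13*(-4*1/19 - 7/4) - 26*1/38 = -13*(-4/19 - 7/4) - 13/19 = -13*(-149/76) - 13/19 = 1937/76 - 13/19 = 1885/76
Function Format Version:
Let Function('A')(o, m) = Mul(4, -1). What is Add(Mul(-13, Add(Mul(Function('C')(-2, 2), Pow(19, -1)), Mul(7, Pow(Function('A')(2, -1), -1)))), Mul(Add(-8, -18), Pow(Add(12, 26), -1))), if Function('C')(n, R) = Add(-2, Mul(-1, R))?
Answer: Rational(1885, 76) ≈ 24.803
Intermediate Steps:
Function('A')(o, m) = -4
Add(Mul(-13, Add(Mul(Function('C')(-2, 2), Pow(19, -1)), Mul(7, Pow(Function('A')(2, -1), -1)))), Mul(Add(-8, -18), Pow(Add(12, 26), -1))) = Add(Mul(-13, Add(Mul(Add(-2, Mul(-1, 2)), Pow(19, -1)), Mul(7, Pow(-4, -1)))), Mul(Add(-8, -18), Pow(Add(12, 26), -1))) = Add(Mul(-13, Add(Mul(Add(-2, -2), Rational(1, 19)), Mul(7, Rational(-1, 4)))), Mul(-26, Pow(38, -1))) = Add(Mul(-13, Add(Mul(-4, Rational(1, 19)), Rational(-7, 4))), Mul(-26, Rational(1, 38))) = Add(Mul(-13, Add(Rational(-4, 19), Rational(-7, 4))), Rational(-13, 19)) = Add(Mul(-13, Rational(-149, 76)), Rational(-13, 19)) = Add(Rational(1937, 76), Rational(-13, 19)) = Rational(1885, 76)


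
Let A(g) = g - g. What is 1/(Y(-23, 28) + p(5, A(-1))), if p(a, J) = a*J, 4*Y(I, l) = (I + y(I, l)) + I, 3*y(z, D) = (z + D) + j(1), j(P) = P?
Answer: -1/11 ≈ -0.090909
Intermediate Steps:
A(g) = 0
y(z, D) = 1/3 + D/3 + z/3 (y(z, D) = ((z + D) + 1)/3 = ((D + z) + 1)/3 = (1 + D + z)/3 = 1/3 + D/3 + z/3)
Y(I, l) = 1/12 + l/12 + 7*I/12 (Y(I, l) = ((I + (1/3 + l/3 + I/3)) + I)/4 = ((I + (1/3 + I/3 + l/3)) + I)/4 = ((1/3 + l/3 + 4*I/3) + I)/4 = (1/3 + l/3 + 7*I/3)/4 = 1/12 + l/12 + 7*I/12)
p(a, J) = J*a
1/(Y(-23, 28) + p(5, A(-1))) = 1/((1/12 + (1/12)*28 + (7/12)*(-23)) + 0*5) = 1/((1/12 + 7/3 - 161/12) + 0) = 1/(-11 + 0) = 1/(-11) = -1/11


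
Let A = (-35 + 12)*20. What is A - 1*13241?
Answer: -13701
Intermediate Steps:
A = -460 (A = -23*20 = -460)
A - 1*13241 = -460 - 1*13241 = -460 - 13241 = -13701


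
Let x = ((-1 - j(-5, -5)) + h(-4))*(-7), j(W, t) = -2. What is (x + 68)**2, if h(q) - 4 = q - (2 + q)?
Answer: 2209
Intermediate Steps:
h(q) = 2 (h(q) = 4 + (q - (2 + q)) = 4 + (q + (-2 - q)) = 4 - 2 = 2)
x = -21 (x = ((-1 - 1*(-2)) + 2)*(-7) = ((-1 + 2) + 2)*(-7) = (1 + 2)*(-7) = 3*(-7) = -21)
(x + 68)**2 = (-21 + 68)**2 = 47**2 = 2209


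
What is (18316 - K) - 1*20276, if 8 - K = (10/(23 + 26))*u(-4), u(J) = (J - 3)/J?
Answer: -27547/14 ≈ -1967.6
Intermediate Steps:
u(J) = (-3 + J)/J
K = 107/14 (K = 8 - 10/(23 + 26)*(-3 - 4)/(-4) = 8 - 10/49*(-¼*(-7)) = 8 - 10*(1/49)*7/4 = 8 - 10*7/(49*4) = 8 - 1*5/14 = 8 - 5/14 = 107/14 ≈ 7.6429)
(18316 - K) - 1*20276 = (18316 - 1*107/14) - 1*20276 = (18316 - 107/14) - 20276 = 256317/14 - 20276 = -27547/14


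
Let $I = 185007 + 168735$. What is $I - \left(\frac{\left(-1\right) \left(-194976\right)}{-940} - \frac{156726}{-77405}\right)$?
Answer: $\frac{1287673016712}{3638035} \approx 3.5395 \cdot 10^{5}$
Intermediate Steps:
$I = 353742$
$I - \left(\frac{\left(-1\right) \left(-194976\right)}{-940} - \frac{156726}{-77405}\right) = 353742 - \left(\frac{\left(-1\right) \left(-194976\right)}{-940} - \frac{156726}{-77405}\right) = 353742 - \left(194976 \left(- \frac{1}{940}\right) - - \frac{156726}{77405}\right) = 353742 - \left(- \frac{48744}{235} + \frac{156726}{77405}\right) = 353742 - - \frac{747239742}{3638035} = 353742 + \frac{747239742}{3638035} = \frac{1287673016712}{3638035}$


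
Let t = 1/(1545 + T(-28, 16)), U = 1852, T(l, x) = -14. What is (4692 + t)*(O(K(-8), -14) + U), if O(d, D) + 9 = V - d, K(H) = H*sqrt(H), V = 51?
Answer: 13605459982/1531 + 114935248*I*sqrt(2)/1531 ≈ 8.8867e+6 + 1.0617e+5*I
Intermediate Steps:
K(H) = H**(3/2)
O(d, D) = 42 - d (O(d, D) = -9 + (51 - d) = 42 - d)
t = 1/1531 (t = 1/(1545 - 14) = 1/1531 ≈ 0.00065317)
(4692 + t)*(O(K(-8), -14) + U) = (4692 + 1/1531)*((42 - (-8)**(3/2)) + 1852) = 7183453*((42 - (-16)*I*sqrt(2)) + 1852)/1531 = 7183453*((42 + 16*I*sqrt(2)) + 1852)/1531 = 7183453*(1894 + 16*I*sqrt(2))/1531 = 13605459982/1531 + 114935248*I*sqrt(2)/1531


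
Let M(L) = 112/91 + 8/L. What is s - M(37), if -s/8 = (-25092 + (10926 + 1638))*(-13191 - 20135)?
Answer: -1606571277240/481 ≈ -3.3401e+9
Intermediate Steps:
s = -3340065024 (s = -8*(-25092 + (10926 + 1638))*(-13191 - 20135) = -8*(-25092 + 12564)*(-33326) = -(-100224)*(-33326) = -8*417508128 = -3340065024)
M(L) = 16/13 + 8/L (M(L) = 112*(1/91) + 8/L = 16/13 + 8/L)
s - M(37) = -3340065024 - (16/13 + 8/37) = -3340065024 - 1*696/481 = -3340065024 - 696/481 = -1606571277240/481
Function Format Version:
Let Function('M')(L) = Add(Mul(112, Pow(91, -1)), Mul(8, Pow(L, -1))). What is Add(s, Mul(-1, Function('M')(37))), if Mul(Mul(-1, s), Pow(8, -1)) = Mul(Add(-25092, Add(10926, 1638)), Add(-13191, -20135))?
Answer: Rational(-1606571277240, 481) ≈ -3.3401e+9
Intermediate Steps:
s = -3340065024 (s = Mul(-8, Mul(Add(-25092, Add(10926, 1638)), Add(-13191, -20135))) = Mul(-8, Mul(Add(-25092, 12564), -33326)) = Mul(-8, Mul(-12528, -33326)) = Mul(-8, 417508128) = -3340065024)
Function('M')(L) = Add(Rational(16, 13), Mul(8, Pow(L, -1))) (Function('M')(L) = Add(Mul(112, Rational(1, 91)), Mul(8, Pow(L, -1))) = Add(Rational(16, 13), Mul(8, Pow(L, -1))))
Add(s, Mul(-1, Function('M')(37))) = Add(-3340065024, Mul(-1, Add(Rational(16, 13), Mul(8, Pow(37, -1))))) = Add(-3340065024, Mul(-1, Add(Rational(16, 13), Mul(8, Rational(1, 37))))) = Add(-3340065024, Mul(-1, Add(Rational(16, 13), Rational(8, 37)))) = Add(-3340065024, Mul(-1, Rational(696, 481))) = Add(-3340065024, Rational(-696, 481)) = Rational(-1606571277240, 481)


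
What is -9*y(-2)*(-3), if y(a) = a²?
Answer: 108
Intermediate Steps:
-9*y(-2)*(-3) = -9*(-2)²*(-3) = -9*4*(-3) = -36*(-3) = 108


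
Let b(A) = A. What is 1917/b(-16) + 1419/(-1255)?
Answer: -2428539/20080 ≈ -120.94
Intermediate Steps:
1917/b(-16) + 1419/(-1255) = 1917/(-16) + 1419/(-1255) = 1917*(-1/16) + 1419*(-1/1255) = -1917/16 - 1419/1255 = -2428539/20080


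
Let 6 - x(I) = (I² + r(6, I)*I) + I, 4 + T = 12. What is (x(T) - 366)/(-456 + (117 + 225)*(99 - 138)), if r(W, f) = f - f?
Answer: 72/2299 ≈ 0.031318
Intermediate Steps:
T = 8 (T = -4 + 12 = 8)
r(W, f) = 0
x(I) = 6 - I - I² (x(I) = 6 - ((I² + 0*I) + I) = 6 - ((I² + 0) + I) = 6 - (I² + I) = 6 - (I + I²) = 6 + (-I - I²) = 6 - I - I²)
(x(T) - 366)/(-456 + (117 + 225)*(99 - 138)) = ((6 - 1*8 - 1*8²) - 366)/(-456 + (117 + 225)*(99 - 138)) = ((6 - 8 - 1*64) - 366)/(-456 + 342*(-39)) = ((6 - 8 - 64) - 366)/(-456 - 13338) = (-66 - 366)/(-13794) = -432*(-1/13794) = 72/2299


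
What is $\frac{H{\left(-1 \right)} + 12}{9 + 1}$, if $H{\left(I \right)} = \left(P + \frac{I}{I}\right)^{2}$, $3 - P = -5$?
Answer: $\frac{93}{10} \approx 9.3$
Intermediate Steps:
$P = 8$ ($P = 3 - -5 = 3 + 5 = 8$)
$H{\left(I \right)} = 81$ ($H{\left(I \right)} = \left(8 + \frac{I}{I}\right)^{2} = \left(8 + 1\right)^{2} = 9^{2} = 81$)
$\frac{H{\left(-1 \right)} + 12}{9 + 1} = \frac{81 + 12}{9 + 1} = \frac{1}{10} \cdot 93 = \frac{93}{10}$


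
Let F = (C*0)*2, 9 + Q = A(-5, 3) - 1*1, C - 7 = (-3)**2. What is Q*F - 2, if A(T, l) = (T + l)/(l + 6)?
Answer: -2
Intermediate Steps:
C = 16 (C = 7 + (-3)**2 = 7 + 9 = 16)
A(T, l) = (T + l)/(6 + l)
Q = -92/9 (Q = -9 + ((-5 + 3)/(6 + 3) - 1*1) = -9 + (-2/9 - 1) = -9 - 11/9 = -92/9 ≈ -10.222)
F = 0 (F = (16*0)*2 = 0*2 = 0)
Q*F - 2 = -92/9*0 - 2 = 0 - 2 = -2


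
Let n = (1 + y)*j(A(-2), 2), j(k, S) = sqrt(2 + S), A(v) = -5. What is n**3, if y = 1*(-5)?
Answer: -512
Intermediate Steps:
y = -5
n = -8 (n = (1 - 5)*sqrt(2 + 2) = -4*sqrt(4) = -4*2 = -8)
n**3 = (-8)**3 = -512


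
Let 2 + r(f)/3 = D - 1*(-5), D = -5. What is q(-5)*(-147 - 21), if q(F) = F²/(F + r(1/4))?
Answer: 4200/11 ≈ 381.82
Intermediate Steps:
r(f) = -6 (r(f) = -6 + 3*(-5 - 1*(-5)) = -6 + 3*(-5 + 5) = -6 + 3*0 = -6 + 0 = -6)
q(F) = F²/(-6 + F) (q(F) = F²/(F - 6) = F²/(-6 + F))
q(-5)*(-147 - 21) = ((-5)²/(-6 - 5))*(-147 - 21) = (25/(-11))*(-168) = (25*(-1/11))*(-168) = -25/11*(-168) = 4200/11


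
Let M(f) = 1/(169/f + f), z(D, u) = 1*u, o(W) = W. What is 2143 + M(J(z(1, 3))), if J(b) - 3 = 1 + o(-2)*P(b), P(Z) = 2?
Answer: 2143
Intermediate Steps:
z(D, u) = u
J(b) = 0 (J(b) = 3 + (1 - 2*2) = 3 + (1 - 4) = 3 - 3 = 0)
M(f) = 1/(f + 169/f)
2143 + M(J(z(1, 3))) = 2143 + 0/(169 + 0²) = 2143 + 0/(169 + 0) = 2143 + 0/169 = 2143 + 0*(1/169) = 2143 + 0 = 2143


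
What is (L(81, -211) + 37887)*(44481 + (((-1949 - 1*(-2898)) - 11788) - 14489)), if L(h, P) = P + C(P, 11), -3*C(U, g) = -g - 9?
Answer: 2165208344/3 ≈ 7.2174e+8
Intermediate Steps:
C(U, g) = 3 + g/3 (C(U, g) = -(-g - 9)/3 = -(-9 - g)/3 = 3 + g/3)
L(h, P) = 20/3 + P (L(h, P) = P + (3 + (⅓)*11) = P + (3 + 11/3) = P + 20/3 = 20/3 + P)
(L(81, -211) + 37887)*(44481 + (((-1949 - 1*(-2898)) - 11788) - 14489)) = ((20/3 - 211) + 37887)*(44481 + (((-1949 - 1*(-2898)) - 11788) - 14489)) = (-613/3 + 37887)*(44481 + (((-1949 + 2898) - 11788) - 14489)) = 113048*(44481 + ((949 - 11788) - 14489))/3 = 113048*(44481 + (-10839 - 14489))/3 = 113048*(44481 - 25328)/3 = (113048/3)*19153 = 2165208344/3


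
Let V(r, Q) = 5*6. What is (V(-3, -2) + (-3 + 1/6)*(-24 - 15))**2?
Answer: 78961/4 ≈ 19740.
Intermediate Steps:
V(r, Q) = 30
(V(-3, -2) + (-3 + 1/6)*(-24 - 15))**2 = (30 + (-3 + 1/6)*(-24 - 15))**2 = (30 + (-3 + 1/6)*(-39))**2 = (30 - 17/6*(-39))**2 = (30 + 221/2)**2 = (281/2)**2 = 78961/4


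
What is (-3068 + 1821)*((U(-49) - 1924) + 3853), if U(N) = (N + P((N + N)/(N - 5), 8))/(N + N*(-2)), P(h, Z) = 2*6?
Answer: -117821548/49 ≈ -2.4045e+6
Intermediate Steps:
P(h, Z) = 12
U(N) = -(12 + N)/N (U(N) = (N + 12)/(N + N*(-2)) = (12 + N)/(N - 2*N) = (12 + N)/((-N)) = (12 + N)*(-1/N) = -(12 + N)/N)
(-3068 + 1821)*((U(-49) - 1924) + 3853) = (-3068 + 1821)*(((-12 - 1*(-49))/(-49) - 1924) + 3853) = -1247*((-(-12 + 49)/49 - 1924) + 3853) = -1247*((-1/49*37 - 1924) + 3853) = -1247*((-37/49 - 1924) + 3853) = -1247*(-94313/49 + 3853) = -1247*94484/49 = -117821548/49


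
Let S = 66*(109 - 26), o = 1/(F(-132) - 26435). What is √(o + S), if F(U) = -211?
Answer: √3889431006402/26646 ≈ 74.014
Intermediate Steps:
o = -1/26646 (o = 1/(-211 - 26435) = 1/(-26646) = -1/26646 ≈ -3.7529e-5)
S = 5478 (S = 66*83 = 5478)
√(o + S) = √(-1/26646 + 5478) = √(145966787/26646) = √3889431006402/26646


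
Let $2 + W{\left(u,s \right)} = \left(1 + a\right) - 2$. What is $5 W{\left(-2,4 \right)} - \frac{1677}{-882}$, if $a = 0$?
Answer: $- \frac{3851}{294} \approx -13.099$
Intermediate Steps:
$W{\left(u,s \right)} = -3$ ($W{\left(u,s \right)} = -2 + \left(\left(1 + 0\right) - 2\right) = -2 + \left(1 - 2\right) = -2 - 1 = -3$)
$5 W{\left(-2,4 \right)} - \frac{1677}{-882} = 5 \left(-3\right) - \frac{1677}{-882} = -15 - - \frac{559}{294} = -15 + \frac{559}{294} = - \frac{3851}{294}$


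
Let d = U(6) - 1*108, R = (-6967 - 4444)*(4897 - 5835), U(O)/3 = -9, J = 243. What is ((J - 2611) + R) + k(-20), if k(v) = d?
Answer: 10701015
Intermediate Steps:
U(O) = -27 (U(O) = 3*(-9) = -27)
R = 10703518 (R = -11411*(-938) = 10703518)
d = -135 (d = -27 - 1*108 = -27 - 108 = -135)
k(v) = -135
((J - 2611) + R) + k(-20) = ((243 - 2611) + 10703518) - 135 = (-2368 + 10703518) - 135 = 10701150 - 135 = 10701015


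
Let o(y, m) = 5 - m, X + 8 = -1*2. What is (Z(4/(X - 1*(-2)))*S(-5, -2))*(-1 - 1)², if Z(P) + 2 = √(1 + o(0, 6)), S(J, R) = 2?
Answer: -16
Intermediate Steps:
X = -10 (X = -8 - 1*2 = -8 - 2 = -10)
Z(P) = -2 (Z(P) = -2 + √(1 + (5 - 1*6)) = -2 + √(1 + (5 - 6)) = -2 + √(1 - 1) = -2 + √0 = -2 + 0 = -2)
(Z(4/(X - 1*(-2)))*S(-5, -2))*(-1 - 1)² = (-2*2)*(-1 - 1)² = -4*(-2)² = -4*4 = -16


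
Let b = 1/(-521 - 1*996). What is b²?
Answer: 1/2301289 ≈ 4.3454e-7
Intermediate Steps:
b = -1/1517 (b = 1/(-521 - 996) = 1/(-1517) = -1/1517 ≈ -0.00065920)
b² = (-1/1517)² = 1/2301289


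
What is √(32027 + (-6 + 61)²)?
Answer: 2*√8763 ≈ 187.22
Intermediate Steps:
√(32027 + (-6 + 61)²) = √(32027 + 55²) = √(32027 + 3025) = √35052 = 2*√8763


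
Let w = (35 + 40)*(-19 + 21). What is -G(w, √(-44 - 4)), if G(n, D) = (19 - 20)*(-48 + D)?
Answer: -48 + 4*I*√3 ≈ -48.0 + 6.9282*I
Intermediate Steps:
w = 150 (w = 75*2 = 150)
G(n, D) = 48 - D (G(n, D) = -(-48 + D) = 48 - D)
-G(w, √(-44 - 4)) = -(48 - √(-44 - 4)) = -(48 - √(-48)) = -(48 - 4*I*√3) = -48 + 4*I*√3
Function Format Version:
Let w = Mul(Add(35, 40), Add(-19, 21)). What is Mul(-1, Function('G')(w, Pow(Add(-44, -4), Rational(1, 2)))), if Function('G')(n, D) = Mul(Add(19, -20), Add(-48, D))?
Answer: Add(-48, Mul(4, I, Pow(3, Rational(1, 2)))) ≈ Add(-48.000, Mul(6.9282, I))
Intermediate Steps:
w = 150 (w = Mul(75, 2) = 150)
Function('G')(n, D) = Add(48, Mul(-1, D)) (Function('G')(n, D) = Mul(-1, Add(-48, D)) = Add(48, Mul(-1, D)))
Mul(-1, Function('G')(w, Pow(Add(-44, -4), Rational(1, 2)))) = Mul(-1, Add(48, Mul(-1, Pow(Add(-44, -4), Rational(1, 2))))) = Mul(-1, Add(48, Mul(-1, Pow(-48, Rational(1, 2))))) = Mul(-1, Add(48, Mul(-1, Mul(4, I, Pow(3, Rational(1, 2)))))) = Mul(-1, Add(48, Mul(-4, I, Pow(3, Rational(1, 2))))) = Add(-48, Mul(4, I, Pow(3, Rational(1, 2))))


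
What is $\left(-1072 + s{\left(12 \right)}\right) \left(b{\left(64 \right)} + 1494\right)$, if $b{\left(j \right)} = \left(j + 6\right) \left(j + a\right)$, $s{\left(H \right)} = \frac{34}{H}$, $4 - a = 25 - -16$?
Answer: $-3618060$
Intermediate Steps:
$a = -37$ ($a = 4 - \left(25 - -16\right) = 4 - \left(25 + 16\right) = 4 - 41 = -37$)
$b{\left(j \right)} = \left(-37 + j\right) \left(6 + j\right)$ ($b{\left(j \right)} = \left(j + 6\right) \left(j - 37\right) = \left(6 + j\right) \left(-37 + j\right) = \left(-37 + j\right) \left(6 + j\right)$)
$\left(-1072 + s{\left(12 \right)}\right) \left(b{\left(64 \right)} + 1494\right) = \left(-1072 + \frac{34}{12}\right) \left(\left(-222 + 64^{2} - 1984\right) + 1494\right) = \left(-1072 + 34 \cdot \frac{1}{12}\right) \left(\left(-222 + 4096 - 1984\right) + 1494\right) = \left(-1072 + \frac{17}{6}\right) \left(1890 + 1494\right) = \left(- \frac{6415}{6}\right) 3384 = -3618060$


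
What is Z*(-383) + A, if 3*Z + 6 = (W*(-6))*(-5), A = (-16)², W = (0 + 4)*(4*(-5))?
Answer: 307422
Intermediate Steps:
W = -80 (W = 4*(-20) = -80)
A = 256
Z = -802 (Z = -2 + (-80*(-6)*(-5))/3 = -2 + (480*(-5))/3 = -2 + (⅓)*(-2400) = -2 - 800 = -802)
Z*(-383) + A = -802*(-383) + 256 = 307166 + 256 = 307422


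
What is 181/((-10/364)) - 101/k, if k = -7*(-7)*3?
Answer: -4842979/735 ≈ -6589.1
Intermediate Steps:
k = 147 (k = 49*3 = 147)
181/((-10/364)) - 101/k = 181/((-10/364)) - 101/147 = 181/((-10*1/364)) - 101*1/147 = 181/(-5/182) - 101/147 = 181*(-182/5) - 101/147 = -32942/5 - 101/147 = -4842979/735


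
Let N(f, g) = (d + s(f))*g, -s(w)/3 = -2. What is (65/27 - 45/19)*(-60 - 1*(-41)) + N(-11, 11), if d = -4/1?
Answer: 574/27 ≈ 21.259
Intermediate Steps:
d = -4 (d = -4*1 = -4)
s(w) = 6 (s(w) = -3*(-2) = 6)
N(f, g) = 2*g (N(f, g) = (-4 + 6)*g = 2*g)
(65/27 - 45/19)*(-60 - 1*(-41)) + N(-11, 11) = (65/27 - 45/19)*(-60 - 1*(-41)) + 2*11 = (65*(1/27) - 45*1/19)*(-60 + 41) + 22 = (65/27 - 45/19)*(-19) + 22 = (20/513)*(-19) + 22 = -20/27 + 22 = 574/27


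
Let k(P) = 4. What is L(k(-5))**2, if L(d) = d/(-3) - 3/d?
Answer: 625/144 ≈ 4.3403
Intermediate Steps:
L(d) = -3/d - d/3 (L(d) = d*(-1/3) - 3/d = -d/3 - 3/d = -3/d - d/3)
L(k(-5))**2 = (-3/4 - 1/3*4)**2 = (-3*1/4 - 4/3)**2 = (-3/4 - 4/3)**2 = (-25/12)**2 = 625/144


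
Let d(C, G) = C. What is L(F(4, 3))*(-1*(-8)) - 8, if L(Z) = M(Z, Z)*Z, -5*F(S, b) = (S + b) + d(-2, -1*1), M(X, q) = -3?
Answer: 16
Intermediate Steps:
F(S, b) = ⅖ - S/5 - b/5 (F(S, b) = -((S + b) - 2)/5 = -(-2 + S + b)/5 = ⅖ - S/5 - b/5)
L(Z) = -3*Z
L(F(4, 3))*(-1*(-8)) - 8 = (-3*(⅖ - ⅕*4 - ⅕*3))*(-1*(-8)) - 8 = -3*(⅖ - ⅘ - ⅗)*8 - 8 = -3*(-1)*8 - 8 = 3*8 - 8 = 24 - 8 = 16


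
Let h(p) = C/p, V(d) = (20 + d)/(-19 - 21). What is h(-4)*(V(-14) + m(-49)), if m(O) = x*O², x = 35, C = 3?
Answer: -5042091/80 ≈ -63026.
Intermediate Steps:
V(d) = -½ - d/40 (V(d) = (20 + d)/(-40) = (20 + d)*(-1/40) = -½ - d/40)
m(O) = 35*O²
h(p) = 3/p
h(-4)*(V(-14) + m(-49)) = (3/(-4))*((-½ - 1/40*(-14)) + 35*(-49)²) = (3*(-¼))*((-½ + 7/20) + 35*2401) = -3*(-3/20 + 84035)/4 = -¾*1680697/20 = -5042091/80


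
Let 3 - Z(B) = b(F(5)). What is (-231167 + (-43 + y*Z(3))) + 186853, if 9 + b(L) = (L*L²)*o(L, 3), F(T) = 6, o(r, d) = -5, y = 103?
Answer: 68119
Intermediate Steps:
b(L) = -9 - 5*L³ (b(L) = -9 + (L*L²)*(-5) = -9 + L³*(-5) = -9 - 5*L³)
Z(B) = 1092 (Z(B) = 3 - (-9 - 5*6³) = 3 - (-9 - 5*216) = 3 - (-9 - 1080) = 3 - 1*(-1089) = 3 + 1089 = 1092)
(-231167 + (-43 + y*Z(3))) + 186853 = (-231167 + (-43 + 103*1092)) + 186853 = (-231167 + (-43 + 112476)) + 186853 = (-231167 + 112433) + 186853 = -118734 + 186853 = 68119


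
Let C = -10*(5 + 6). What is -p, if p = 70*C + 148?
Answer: 7552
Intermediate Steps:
C = -110 (C = -10*11 = -110)
p = -7552 (p = 70*(-110) + 148 = -7700 + 148 = -7552)
-p = -1*(-7552) = 7552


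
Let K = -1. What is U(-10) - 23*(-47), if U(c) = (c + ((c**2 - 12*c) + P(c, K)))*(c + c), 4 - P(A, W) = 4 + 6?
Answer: -2999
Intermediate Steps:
P(A, W) = -6 (P(A, W) = 4 - (4 + 6) = 4 - 1*10 = 4 - 10 = -6)
U(c) = 2*c*(-6 + c**2 - 11*c) (U(c) = (c + ((c**2 - 12*c) - 6))*(c + c) = (c + (-6 + c**2 - 12*c))*(2*c) = (-6 + c**2 - 11*c)*(2*c) = 2*c*(-6 + c**2 - 11*c))
U(-10) - 23*(-47) = 2*(-10)*(-6 + (-10)**2 - 11*(-10)) - 23*(-47) = 2*(-10)*(-6 + 100 + 110) + 1081 = 2*(-10)*204 + 1081 = -4080 + 1081 = -2999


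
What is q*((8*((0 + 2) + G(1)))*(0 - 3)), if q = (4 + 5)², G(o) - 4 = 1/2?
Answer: -12636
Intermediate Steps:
G(o) = 9/2 (G(o) = 4 + 1/2 = 4 + ½ = 9/2)
q = 81 (q = 9² = 81)
q*((8*((0 + 2) + G(1)))*(0 - 3)) = 81*((8*((0 + 2) + 9/2))*(0 - 3)) = 81*((8*(2 + 9/2))*(-3)) = 81*((8*(13/2))*(-3)) = 81*(52*(-3)) = 81*(-156) = -12636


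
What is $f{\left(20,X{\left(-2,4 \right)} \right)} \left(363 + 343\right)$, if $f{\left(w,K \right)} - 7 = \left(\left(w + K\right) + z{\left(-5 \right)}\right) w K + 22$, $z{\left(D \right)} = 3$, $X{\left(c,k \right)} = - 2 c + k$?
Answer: $3522234$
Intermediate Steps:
$X{\left(c,k \right)} = k - 2 c$
$f{\left(w,K \right)} = 29 + K w \left(3 + K + w\right)$ ($f{\left(w,K \right)} = 7 + \left(\left(\left(w + K\right) + 3\right) w K + 22\right) = 7 + \left(\left(\left(K + w\right) + 3\right) w K + 22\right) = 7 + \left(\left(3 + K + w\right) w K + 22\right) = 7 + \left(w \left(3 + K + w\right) K + 22\right) = 7 + \left(K w \left(3 + K + w\right) + 22\right) = 7 + \left(22 + K w \left(3 + K + w\right)\right) = 29 + K w \left(3 + K + w\right)$)
$f{\left(20,X{\left(-2,4 \right)} \right)} \left(363 + 343\right) = \left(29 + \left(4 - -4\right) 20^{2} + 20 \left(4 - -4\right)^{2} + 3 \left(4 - -4\right) 20\right) \left(363 + 343\right) = \left(29 + \left(4 + 4\right) 400 + 20 \left(4 + 4\right)^{2} + 3 \left(4 + 4\right) 20\right) 706 = \left(29 + 8 \cdot 400 + 20 \cdot 8^{2} + 3 \cdot 8 \cdot 20\right) 706 = \left(29 + 3200 + 20 \cdot 64 + 480\right) 706 = \left(29 + 3200 + 1280 + 480\right) 706 = 4989 \cdot 706 = 3522234$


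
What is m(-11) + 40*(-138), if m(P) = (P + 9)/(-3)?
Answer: -16558/3 ≈ -5519.3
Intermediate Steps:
m(P) = -3 - P/3 (m(P) = (9 + P)*(-⅓) = -3 - P/3)
m(-11) + 40*(-138) = (-3 - ⅓*(-11)) + 40*(-138) = (-3 + 11/3) - 5520 = ⅔ - 5520 = -16558/3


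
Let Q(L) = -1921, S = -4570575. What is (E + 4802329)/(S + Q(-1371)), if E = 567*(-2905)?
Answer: -1577597/2286248 ≈ -0.69004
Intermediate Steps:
E = -1647135
(E + 4802329)/(S + Q(-1371)) = (-1647135 + 4802329)/(-4570575 - 1921) = 3155194/(-4572496) = 3155194*(-1/4572496) = -1577597/2286248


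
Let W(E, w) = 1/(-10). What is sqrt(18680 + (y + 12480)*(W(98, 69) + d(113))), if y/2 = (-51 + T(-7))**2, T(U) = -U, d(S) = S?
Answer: 2*sqrt(11655130)/5 ≈ 1365.6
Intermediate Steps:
W(E, w) = -1/10
y = 3872 (y = 2*(-51 - 1*(-7))**2 = 2*(-51 + 7)**2 = 2*(-44)**2 = 2*1936 = 3872)
sqrt(18680 + (y + 12480)*(W(98, 69) + d(113))) = sqrt(18680 + (3872 + 12480)*(-1/10 + 113)) = sqrt(18680 + 16352*(1129/10)) = sqrt(18680 + 9230704/5) = sqrt(9324104/5) = 2*sqrt(11655130)/5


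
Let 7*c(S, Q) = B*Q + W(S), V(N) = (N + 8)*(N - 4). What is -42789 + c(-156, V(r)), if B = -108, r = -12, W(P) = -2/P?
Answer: -23901929/546 ≈ -43776.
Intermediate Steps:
V(N) = (-4 + N)*(8 + N) (V(N) = (8 + N)*(-4 + N) = (-4 + N)*(8 + N))
c(S, Q) = -108*Q/7 - 2/(7*S) (c(S, Q) = (-108*Q - 2/S)/7 = -108*Q/7 - 2/(7*S))
-42789 + c(-156, V(r)) = -42789 + (2/7)*(-1 - 54*(-32 + (-12)² + 4*(-12))*(-156))/(-156) = -42789 + (2/7)*(-1/156)*(-1 - 54*(-32 + 144 - 48)*(-156)) = -42789 + (2/7)*(-1/156)*(-1 - 54*64*(-156)) = -42789 + (2/7)*(-1/156)*(-1 + 539136) = -42789 + (2/7)*(-1/156)*539135 = -42789 - 539135/546 = -23901929/546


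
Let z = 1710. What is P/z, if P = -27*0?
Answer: 0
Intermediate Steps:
P = 0
P/z = 0/1710 = 0*(1/1710) = 0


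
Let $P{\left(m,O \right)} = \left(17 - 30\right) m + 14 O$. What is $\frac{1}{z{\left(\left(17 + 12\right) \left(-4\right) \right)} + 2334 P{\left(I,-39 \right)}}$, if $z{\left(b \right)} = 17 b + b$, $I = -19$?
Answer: $- \frac{1}{699954} \approx -1.4287 \cdot 10^{-6}$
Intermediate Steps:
$P{\left(m,O \right)} = - 13 m + 14 O$ ($P{\left(m,O \right)} = \left(17 - 30\right) m + 14 O = - 13 m + 14 O$)
$z{\left(b \right)} = 18 b$
$\frac{1}{z{\left(\left(17 + 12\right) \left(-4\right) \right)} + 2334 P{\left(I,-39 \right)}} = \frac{1}{18 \left(17 + 12\right) \left(-4\right) + 2334 \left(\left(-13\right) \left(-19\right) + 14 \left(-39\right)\right)} = \frac{1}{18 \cdot 29 \left(-4\right) + 2334 \left(247 - 546\right)} = \frac{1}{18 \left(-116\right) + 2334 \left(-299\right)} = \frac{1}{-2088 - 697866} = \frac{1}{-699954} = - \frac{1}{699954}$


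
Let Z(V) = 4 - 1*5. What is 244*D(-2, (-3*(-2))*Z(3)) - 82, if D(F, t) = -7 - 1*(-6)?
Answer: -326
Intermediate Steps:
Z(V) = -1 (Z(V) = 4 - 5 = -1)
D(F, t) = -1 (D(F, t) = -7 + 6 = -1)
244*D(-2, (-3*(-2))*Z(3)) - 82 = 244*(-1) - 82 = -244 - 82 = -326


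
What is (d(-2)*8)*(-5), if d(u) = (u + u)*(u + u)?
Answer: -640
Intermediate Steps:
d(u) = 4*u² (d(u) = (2*u)*(2*u) = 4*u²)
(d(-2)*8)*(-5) = ((4*(-2)²)*8)*(-5) = ((4*4)*8)*(-5) = (16*8)*(-5) = 128*(-5) = -640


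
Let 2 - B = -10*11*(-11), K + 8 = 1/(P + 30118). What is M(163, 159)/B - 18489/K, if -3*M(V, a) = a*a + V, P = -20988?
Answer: 153401541499/66173334 ≈ 2318.2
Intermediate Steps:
K = -73039/9130 (K = -8 + 1/(-20988 + 30118) = -8 + 1/9130 = -73039/9130 ≈ -7.9999)
M(V, a) = -V/3 - a²/3 (M(V, a) = -(a*a + V)/3 = -(a² + V)/3 = -(V + a²)/3 = -V/3 - a²/3)
B = -1208 (B = 2 - (-10*11)*(-11) = 2 - (-110)*(-11) = 2 - 1*1210 = 2 - 1210 = -1208)
M(163, 159)/B - 18489/K = (-⅓*163 - ⅓*159²)/(-1208) - 18489/(-73039/9130) = (-163/3 - ⅓*25281)*(-1/1208) - 18489*(-9130/73039) = (-163/3 - 8427)*(-1/1208) + 168804570/73039 = -25444/3*(-1/1208) + 168804570/73039 = 6361/906 + 168804570/73039 = 153401541499/66173334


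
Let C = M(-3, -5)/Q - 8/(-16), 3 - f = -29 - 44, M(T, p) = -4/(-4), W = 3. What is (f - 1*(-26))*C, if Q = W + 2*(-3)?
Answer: 17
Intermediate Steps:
M(T, p) = 1 (M(T, p) = -4*(-¼) = 1)
Q = -3 (Q = 3 + 2*(-3) = 3 - 6 = -3)
f = 76 (f = 3 - (-29 - 44) = 3 - 1*(-73) = 3 + 73 = 76)
C = ⅙ (C = 1/(-3) - 8/(-16) = 1*(-⅓) - 8*(-1/16) = -⅓ + ½ = ⅙ ≈ 0.16667)
(f - 1*(-26))*C = (76 - 1*(-26))*(⅙) = (76 + 26)*(⅙) = 102*(⅙) = 17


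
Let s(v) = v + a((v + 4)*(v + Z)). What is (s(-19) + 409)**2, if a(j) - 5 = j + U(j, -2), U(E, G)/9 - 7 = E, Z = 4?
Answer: 7333264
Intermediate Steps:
U(E, G) = 63 + 9*E
a(j) = 68 + 10*j (a(j) = 5 + (j + (63 + 9*j)) = 5 + (63 + 10*j) = 68 + 10*j)
s(v) = 68 + v + 10*(4 + v)**2 (s(v) = v + (68 + 10*((v + 4)*(v + 4))) = v + (68 + 10*((4 + v)*(4 + v))) = v + (68 + 10*(4 + v)**2) = 68 + v + 10*(4 + v)**2)
(s(-19) + 409)**2 = ((228 + 10*(-19)**2 + 81*(-19)) + 409)**2 = ((228 + 10*361 - 1539) + 409)**2 = ((228 + 3610 - 1539) + 409)**2 = (2299 + 409)**2 = 2708**2 = 7333264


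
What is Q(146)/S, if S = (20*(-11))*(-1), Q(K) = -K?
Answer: -73/110 ≈ -0.66364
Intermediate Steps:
S = 220 (S = -220*(-1) = 220)
Q(146)/S = -1*146/220 = -146*1/220 = -73/110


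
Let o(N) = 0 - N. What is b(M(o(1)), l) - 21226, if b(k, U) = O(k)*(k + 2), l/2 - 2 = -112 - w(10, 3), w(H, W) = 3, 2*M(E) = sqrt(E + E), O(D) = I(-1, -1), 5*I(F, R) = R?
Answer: -106132/5 - I*sqrt(2)/10 ≈ -21226.0 - 0.14142*I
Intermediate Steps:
I(F, R) = R/5
o(N) = -N
O(D) = -1/5 (O(D) = (1/5)*(-1) = -1/5)
M(E) = sqrt(2)*sqrt(E)/2 (M(E) = sqrt(E + E)/2 = sqrt(2*E)/2 = (sqrt(2)*sqrt(E))/2 = sqrt(2)*sqrt(E)/2)
l = -226 (l = 4 + 2*(-112 - 1*3) = 4 + 2*(-112 - 3) = 4 + 2*(-115) = 4 - 230 = -226)
b(k, U) = -2/5 - k/5 (b(k, U) = -(k + 2)/5 = -(2 + k)/5 = -2/5 - k/5)
b(M(o(1)), l) - 21226 = (-2/5 - sqrt(2)*sqrt(-1*1)/10) - 21226 = (-2/5 - sqrt(2)*sqrt(-1)/10) - 21226 = (-2/5 - sqrt(2)*I/10) - 21226 = (-2/5 - I*sqrt(2)/10) - 21226 = -106132/5 - I*sqrt(2)/10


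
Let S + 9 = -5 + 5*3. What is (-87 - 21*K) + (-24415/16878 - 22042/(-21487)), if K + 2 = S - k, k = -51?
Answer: -412494255511/362657586 ≈ -1137.4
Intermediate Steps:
S = 1 (S = -9 + (-5 + 5*3) = -9 + (-5 + 15) = -9 + 10 = 1)
K = 50 (K = -2 + (1 - 1*(-51)) = -2 + (1 + 51) = -2 + 52 = 50)
(-87 - 21*K) + (-24415/16878 - 22042/(-21487)) = (-87 - 21*50) + (-24415/16878 - 22042/(-21487)) = (-87 - 1050) + (-24415*1/16878 - 22042*(-1/21487)) = -1137 + (-24415/16878 + 22042/21487) = -1137 - 152580229/362657586 = -412494255511/362657586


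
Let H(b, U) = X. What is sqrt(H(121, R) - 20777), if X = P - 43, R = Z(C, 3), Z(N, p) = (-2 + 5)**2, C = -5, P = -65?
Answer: I*sqrt(20885) ≈ 144.52*I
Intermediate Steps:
Z(N, p) = 9 (Z(N, p) = 3**2 = 9)
R = 9
X = -108 (X = -65 - 43 = -108)
H(b, U) = -108
sqrt(H(121, R) - 20777) = sqrt(-108 - 20777) = sqrt(-20885) = I*sqrt(20885)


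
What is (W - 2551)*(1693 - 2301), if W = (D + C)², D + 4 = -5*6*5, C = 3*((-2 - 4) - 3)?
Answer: -18367680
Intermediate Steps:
C = -27 (C = 3*(-6 - 3) = 3*(-9) = -27)
D = -154 (D = -4 - 5*6*5 = -4 - 30*5 = -4 - 150 = -154)
W = 32761 (W = (-154 - 27)² = (-181)² = 32761)
(W - 2551)*(1693 - 2301) = (32761 - 2551)*(1693 - 2301) = 30210*(-608) = -18367680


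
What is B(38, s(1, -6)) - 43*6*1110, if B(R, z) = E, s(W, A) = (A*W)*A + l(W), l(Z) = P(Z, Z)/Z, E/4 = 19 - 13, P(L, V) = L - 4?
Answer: -286356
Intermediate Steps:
P(L, V) = -4 + L
E = 24 (E = 4*(19 - 13) = 4*6 = 24)
l(Z) = (-4 + Z)/Z
s(W, A) = W*A² + (-4 + W)/W (s(W, A) = (A*W)*A + (-4 + W)/W = W*A² + (-4 + W)/W)
B(R, z) = 24
B(38, s(1, -6)) - 43*6*1110 = 24 - 43*6*1110 = 24 - 258*1110 = 24 - 286380 = -286356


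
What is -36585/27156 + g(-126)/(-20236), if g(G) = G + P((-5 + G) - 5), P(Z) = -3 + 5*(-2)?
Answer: -15344987/11448517 ≈ -1.3403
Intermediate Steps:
P(Z) = -13 (P(Z) = -3 - 10 = -13)
g(G) = -13 + G (g(G) = G - 13 = -13 + G)
-36585/27156 + g(-126)/(-20236) = -36585/27156 + (-13 - 126)/(-20236) = -36585*1/27156 - 139*(-1/20236) = -12195/9052 + 139/20236 = -15344987/11448517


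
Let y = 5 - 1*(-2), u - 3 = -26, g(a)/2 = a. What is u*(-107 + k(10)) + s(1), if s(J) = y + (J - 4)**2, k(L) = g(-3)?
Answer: 2615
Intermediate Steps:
g(a) = 2*a
k(L) = -6 (k(L) = 2*(-3) = -6)
u = -23 (u = 3 - 26 = -23)
y = 7 (y = 5 + 2 = 7)
s(J) = 7 + (-4 + J)**2 (s(J) = 7 + (J - 4)**2 = 7 + (-4 + J)**2)
u*(-107 + k(10)) + s(1) = -23*(-107 - 6) + (7 + (-4 + 1)**2) = -23*(-113) + (7 + (-3)**2) = 2599 + (7 + 9) = 2599 + 16 = 2615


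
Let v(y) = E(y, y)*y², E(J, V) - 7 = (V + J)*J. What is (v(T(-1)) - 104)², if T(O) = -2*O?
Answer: 1936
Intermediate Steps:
E(J, V) = 7 + J*(J + V) (E(J, V) = 7 + (V + J)*J = 7 + (J + V)*J = 7 + J*(J + V))
v(y) = y²*(7 + 2*y²) (v(y) = (7 + y² + y*y)*y² = (7 + y² + y²)*y² = (7 + 2*y²)*y² = y²*(7 + 2*y²))
(v(T(-1)) - 104)² = ((-2*(-1))²*(7 + 2*(-2*(-1))²) - 104)² = (2²*(7 + 2*2²) - 104)² = (4*(7 + 2*4) - 104)² = (4*(7 + 8) - 104)² = (4*15 - 104)² = (60 - 104)² = (-44)² = 1936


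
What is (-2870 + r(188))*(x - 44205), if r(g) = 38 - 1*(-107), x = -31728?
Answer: 206917425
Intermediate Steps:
r(g) = 145 (r(g) = 38 + 107 = 145)
(-2870 + r(188))*(x - 44205) = (-2870 + 145)*(-31728 - 44205) = -2725*(-75933) = 206917425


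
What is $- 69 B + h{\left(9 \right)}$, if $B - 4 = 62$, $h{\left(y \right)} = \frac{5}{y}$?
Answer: $- \frac{40981}{9} \approx -4553.4$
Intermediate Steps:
$B = 66$ ($B = 4 + 62 = 66$)
$- 69 B + h{\left(9 \right)} = \left(-69\right) 66 + \frac{5}{9} = -4554 + 5 \cdot \frac{1}{9} = -4554 + \frac{5}{9} = - \frac{40981}{9}$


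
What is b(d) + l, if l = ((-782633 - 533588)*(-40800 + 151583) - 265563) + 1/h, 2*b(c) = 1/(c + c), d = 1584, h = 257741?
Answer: -21647548473757634489/148458816 ≈ -1.4582e+11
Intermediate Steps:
b(c) = 1/(4*c) (b(c) = 1/(2*(c + c)) = 1/(2*((2*c))) = (1/(2*c))/2 = 1/(4*c))
l = -37582549433607045/257741 (l = ((-782633 - 533588)*(-40800 + 151583) - 265563) + 1/257741 = (-1316221*110783 - 265563) + 1/257741 = (-145814911043 - 265563) + 1/257741 = -145815176606 + 1/257741 = -37582549433607045/257741 ≈ -1.4582e+11)
b(d) + l = (¼)/1584 - 37582549433607045/257741 = (¼)*(1/1584) - 37582549433607045/257741 = 1/6336 - 37582549433607045/257741 = -21647548473757634489/148458816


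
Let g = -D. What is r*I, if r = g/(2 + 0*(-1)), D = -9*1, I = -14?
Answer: -63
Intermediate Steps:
D = -9
g = 9 (g = -1*(-9) = 9)
r = 9/2 (r = 9/(2 + 0*(-1)) = 9/(2 + 0) = 9/2 ≈ 4.5000)
r*I = (9/2)*(-14) = -63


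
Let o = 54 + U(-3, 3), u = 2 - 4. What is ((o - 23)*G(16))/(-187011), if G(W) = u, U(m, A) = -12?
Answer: 38/187011 ≈ 0.00020320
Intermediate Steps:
u = -2
G(W) = -2
o = 42 (o = 54 - 12 = 42)
((o - 23)*G(16))/(-187011) = ((42 - 23)*(-2))/(-187011) = (19*(-2))*(-1/187011) = -38*(-1/187011) = 38/187011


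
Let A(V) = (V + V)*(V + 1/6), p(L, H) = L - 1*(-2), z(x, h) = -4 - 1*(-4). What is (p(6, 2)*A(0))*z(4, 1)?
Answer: 0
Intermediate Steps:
z(x, h) = 0 (z(x, h) = -4 + 4 = 0)
p(L, H) = 2 + L (p(L, H) = L + 2 = 2 + L)
A(V) = 2*V*(1/6 + V) (A(V) = (2*V)*(V + 1/6) = (2*V)*(1/6 + V) = 2*V*(1/6 + V))
(p(6, 2)*A(0))*z(4, 1) = ((2 + 6)*((1/3)*0*(1 + 6*0)))*0 = (8*((1/3)*0*(1 + 0)))*0 = (8*((1/3)*0*1))*0 = (8*0)*0 = 0*0 = 0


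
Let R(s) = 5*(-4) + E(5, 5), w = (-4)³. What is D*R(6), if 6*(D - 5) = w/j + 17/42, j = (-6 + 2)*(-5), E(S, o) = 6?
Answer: -5713/90 ≈ -63.478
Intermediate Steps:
j = 20 (j = -4*(-5) = 20)
w = -64
D = 5713/1260 (D = 5 + (-64/20 + 17/42)/6 = 5 + (-64*1/20 + 17*(1/42))/6 = 5 + (-16/5 + 17/42)/6 = 5 + (⅙)*(-587/210) = 5 - 587/1260 = 5713/1260 ≈ 4.5341)
R(s) = -14 (R(s) = 5*(-4) + 6 = -20 + 6 = -14)
D*R(6) = (5713/1260)*(-14) = -5713/90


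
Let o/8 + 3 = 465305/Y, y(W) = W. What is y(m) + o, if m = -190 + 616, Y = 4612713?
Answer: 1858033066/4612713 ≈ 402.81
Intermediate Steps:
m = 426
o = -106982672/4612713 (o = -24 + 8*(465305/4612713) = -24 + 3722440/4612713 = -106982672/4612713 ≈ -23.193)
y(m) + o = 426 - 106982672/4612713 = 1858033066/4612713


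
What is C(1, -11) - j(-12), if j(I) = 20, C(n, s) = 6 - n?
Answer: -15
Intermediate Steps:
C(1, -11) - j(-12) = (6 - 1*1) - 1*20 = (6 - 1) - 20 = 5 - 20 = -15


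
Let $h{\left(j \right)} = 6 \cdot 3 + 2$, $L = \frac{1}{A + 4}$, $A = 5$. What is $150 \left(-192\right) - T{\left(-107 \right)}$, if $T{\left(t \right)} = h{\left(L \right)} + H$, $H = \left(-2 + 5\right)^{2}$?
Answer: $-28829$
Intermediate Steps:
$L = \frac{1}{9}$ ($L = \frac{1}{5 + 4} = \frac{1}{9} \approx 0.11111$)
$h{\left(j \right)} = 20$ ($h{\left(j \right)} = 18 + 2 = 20$)
$H = 9$ ($H = 3^{2} = 9$)
$T{\left(t \right)} = 29$ ($T{\left(t \right)} = 20 + 9 = 29$)
$150 \left(-192\right) - T{\left(-107 \right)} = 150 \left(-192\right) - 29 = -28800 - 29 = -28829$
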